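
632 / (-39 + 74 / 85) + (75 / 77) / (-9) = -254905 / 15279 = -16.68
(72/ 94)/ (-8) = -9/ 94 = -0.10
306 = 306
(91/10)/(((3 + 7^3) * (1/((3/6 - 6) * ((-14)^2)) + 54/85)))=833833/20111942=0.04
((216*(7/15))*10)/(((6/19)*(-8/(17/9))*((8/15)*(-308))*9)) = 0.51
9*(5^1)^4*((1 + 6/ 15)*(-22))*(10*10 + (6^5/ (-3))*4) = 1778931000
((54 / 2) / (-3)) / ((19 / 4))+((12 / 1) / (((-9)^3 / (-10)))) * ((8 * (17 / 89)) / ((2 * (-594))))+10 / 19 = -167029534 / 122041161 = -1.37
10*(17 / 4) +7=99 / 2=49.50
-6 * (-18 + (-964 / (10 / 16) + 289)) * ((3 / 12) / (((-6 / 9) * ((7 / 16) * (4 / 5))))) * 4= -228852 / 7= -32693.14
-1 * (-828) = 828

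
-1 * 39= -39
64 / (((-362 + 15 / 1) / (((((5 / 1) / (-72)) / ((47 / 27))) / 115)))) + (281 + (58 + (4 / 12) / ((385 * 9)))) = 1321842057422 / 3899237265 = 339.00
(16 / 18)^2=64 / 81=0.79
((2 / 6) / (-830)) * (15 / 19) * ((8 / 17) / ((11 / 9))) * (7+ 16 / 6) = -348 / 294899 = -0.00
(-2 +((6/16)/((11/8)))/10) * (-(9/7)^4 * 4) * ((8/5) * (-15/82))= -6.31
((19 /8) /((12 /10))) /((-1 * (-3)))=95 /144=0.66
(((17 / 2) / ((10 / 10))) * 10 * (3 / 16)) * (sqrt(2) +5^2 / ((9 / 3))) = 255 * sqrt(2) / 16 +2125 / 16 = 155.35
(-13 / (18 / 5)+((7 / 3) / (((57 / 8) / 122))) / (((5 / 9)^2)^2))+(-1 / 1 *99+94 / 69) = 1564174217 / 4916250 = 318.16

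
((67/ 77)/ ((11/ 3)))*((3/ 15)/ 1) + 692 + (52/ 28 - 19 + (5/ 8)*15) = 684.28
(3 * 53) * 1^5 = 159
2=2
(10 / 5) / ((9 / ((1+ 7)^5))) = 65536 / 9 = 7281.78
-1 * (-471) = 471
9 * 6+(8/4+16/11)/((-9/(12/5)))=8758/165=53.08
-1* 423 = -423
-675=-675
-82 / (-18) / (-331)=-0.01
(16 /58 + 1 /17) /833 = 165 /410669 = 0.00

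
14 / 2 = 7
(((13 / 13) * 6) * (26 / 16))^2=95.06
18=18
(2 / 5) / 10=1 / 25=0.04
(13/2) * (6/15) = 2.60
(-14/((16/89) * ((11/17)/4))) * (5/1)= -52955/22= -2407.05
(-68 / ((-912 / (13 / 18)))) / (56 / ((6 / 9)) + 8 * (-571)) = -0.00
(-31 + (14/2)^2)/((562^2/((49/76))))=441/12002072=0.00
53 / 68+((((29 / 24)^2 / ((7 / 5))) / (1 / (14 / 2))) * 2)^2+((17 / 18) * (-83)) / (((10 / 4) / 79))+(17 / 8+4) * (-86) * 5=-34524173603 / 7050240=-4896.88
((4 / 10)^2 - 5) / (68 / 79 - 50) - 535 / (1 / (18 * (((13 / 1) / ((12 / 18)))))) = -18224524691 / 97050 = -187784.90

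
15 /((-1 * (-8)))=15 /8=1.88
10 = 10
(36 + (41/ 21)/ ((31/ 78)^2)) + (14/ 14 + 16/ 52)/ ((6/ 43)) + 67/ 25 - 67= -86417323/ 13117650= -6.59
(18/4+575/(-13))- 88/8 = -1319/26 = -50.73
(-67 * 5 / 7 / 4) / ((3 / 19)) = -6365 / 84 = -75.77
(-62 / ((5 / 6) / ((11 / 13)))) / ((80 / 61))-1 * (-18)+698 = 868397 / 1300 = 668.00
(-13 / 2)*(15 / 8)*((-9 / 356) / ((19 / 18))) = 15795 / 54112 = 0.29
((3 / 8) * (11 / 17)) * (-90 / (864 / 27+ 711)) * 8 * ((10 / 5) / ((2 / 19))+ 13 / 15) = -59004 / 12631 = -4.67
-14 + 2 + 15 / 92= -1089 / 92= -11.84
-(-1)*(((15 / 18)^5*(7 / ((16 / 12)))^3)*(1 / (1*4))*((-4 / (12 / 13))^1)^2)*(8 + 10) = 4913.92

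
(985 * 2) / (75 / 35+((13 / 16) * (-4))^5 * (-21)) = 14120960 / 54595431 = 0.26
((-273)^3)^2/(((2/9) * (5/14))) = 26080531138487007/5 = 5216106227697401.40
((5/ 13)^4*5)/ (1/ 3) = 9375/ 28561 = 0.33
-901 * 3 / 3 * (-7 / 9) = 6307 / 9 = 700.78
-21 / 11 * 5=-105 / 11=-9.55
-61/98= -0.62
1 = 1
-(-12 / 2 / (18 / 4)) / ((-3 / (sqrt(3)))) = -4* sqrt(3) / 9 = -0.77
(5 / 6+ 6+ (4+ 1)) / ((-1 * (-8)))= 71 / 48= 1.48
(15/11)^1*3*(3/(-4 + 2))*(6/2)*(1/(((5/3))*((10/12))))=-729/55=-13.25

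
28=28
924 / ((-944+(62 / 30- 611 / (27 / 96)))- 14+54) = -3780 / 12577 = -0.30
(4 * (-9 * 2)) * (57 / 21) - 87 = -1977 / 7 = -282.43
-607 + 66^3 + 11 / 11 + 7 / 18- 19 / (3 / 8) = 5163115 / 18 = 286839.72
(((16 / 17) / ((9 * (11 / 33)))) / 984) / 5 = 2 / 31365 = 0.00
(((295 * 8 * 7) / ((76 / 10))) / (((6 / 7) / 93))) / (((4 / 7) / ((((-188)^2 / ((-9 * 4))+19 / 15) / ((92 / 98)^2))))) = -332303582330405 / 723672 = -459190879.75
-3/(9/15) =-5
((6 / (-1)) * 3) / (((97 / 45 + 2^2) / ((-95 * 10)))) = 769500 / 277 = 2777.98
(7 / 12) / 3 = 7 / 36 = 0.19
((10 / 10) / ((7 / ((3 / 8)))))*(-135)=-405 / 56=-7.23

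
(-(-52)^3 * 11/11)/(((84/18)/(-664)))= -140045568/7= -20006509.71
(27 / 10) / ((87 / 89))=801 / 290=2.76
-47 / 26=-1.81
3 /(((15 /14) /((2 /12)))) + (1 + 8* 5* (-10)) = -398.53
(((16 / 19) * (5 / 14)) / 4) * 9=90 / 133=0.68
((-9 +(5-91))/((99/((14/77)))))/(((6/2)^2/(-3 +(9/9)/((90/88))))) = 3458/88209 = 0.04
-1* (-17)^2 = -289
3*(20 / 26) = 30 / 13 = 2.31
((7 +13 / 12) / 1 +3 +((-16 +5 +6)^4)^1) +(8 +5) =7789 / 12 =649.08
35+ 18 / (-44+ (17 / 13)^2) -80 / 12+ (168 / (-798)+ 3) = 30.70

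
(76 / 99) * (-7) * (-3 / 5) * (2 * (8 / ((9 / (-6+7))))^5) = 34865152 / 9743085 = 3.58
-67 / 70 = -0.96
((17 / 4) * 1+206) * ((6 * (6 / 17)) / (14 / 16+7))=6728 / 119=56.54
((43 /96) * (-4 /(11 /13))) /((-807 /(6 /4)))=559 /142032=0.00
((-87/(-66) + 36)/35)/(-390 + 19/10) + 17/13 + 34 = 137155510/3884881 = 35.30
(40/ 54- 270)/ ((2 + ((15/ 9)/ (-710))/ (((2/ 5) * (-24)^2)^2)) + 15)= -152224727040/ 9610887143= -15.84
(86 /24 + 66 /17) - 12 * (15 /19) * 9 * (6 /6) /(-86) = 1409531 /166668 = 8.46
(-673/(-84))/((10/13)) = 8749/840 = 10.42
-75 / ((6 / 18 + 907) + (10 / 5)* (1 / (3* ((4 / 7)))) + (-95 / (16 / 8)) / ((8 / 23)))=-0.10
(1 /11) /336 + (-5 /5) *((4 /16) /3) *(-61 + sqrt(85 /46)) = 6263 /1232-sqrt(3910) /552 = 4.97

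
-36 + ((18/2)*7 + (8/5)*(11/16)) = 281/10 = 28.10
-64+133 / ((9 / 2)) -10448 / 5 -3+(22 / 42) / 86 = -57621469 / 27090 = -2127.04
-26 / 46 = -13 / 23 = -0.57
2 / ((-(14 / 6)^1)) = -0.86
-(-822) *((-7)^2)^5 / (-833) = -4738666422 / 17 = -278745083.65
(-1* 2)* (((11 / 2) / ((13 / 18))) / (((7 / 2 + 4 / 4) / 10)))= -440 / 13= -33.85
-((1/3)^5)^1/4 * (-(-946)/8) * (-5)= 2365/3888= 0.61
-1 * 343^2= -117649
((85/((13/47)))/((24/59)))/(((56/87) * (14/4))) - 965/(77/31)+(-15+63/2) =-8222889/224224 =-36.67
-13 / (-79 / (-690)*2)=-4485 / 79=-56.77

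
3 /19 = 0.16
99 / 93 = 33 / 31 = 1.06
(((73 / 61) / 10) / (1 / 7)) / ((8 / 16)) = 511 / 305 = 1.68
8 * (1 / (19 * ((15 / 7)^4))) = 19208 / 961875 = 0.02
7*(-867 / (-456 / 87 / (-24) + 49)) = -528003 / 4282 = -123.31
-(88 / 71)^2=-7744 / 5041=-1.54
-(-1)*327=327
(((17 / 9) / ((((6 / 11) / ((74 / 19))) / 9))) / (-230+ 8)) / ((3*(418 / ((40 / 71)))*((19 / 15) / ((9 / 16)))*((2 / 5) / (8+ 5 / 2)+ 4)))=-44625 / 1651866688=-0.00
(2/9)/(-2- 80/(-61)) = -61/189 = -0.32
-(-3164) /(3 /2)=6328 /3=2109.33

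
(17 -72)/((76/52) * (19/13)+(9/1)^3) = -9295/123562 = -0.08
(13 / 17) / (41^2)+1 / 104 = 29929 / 2972008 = 0.01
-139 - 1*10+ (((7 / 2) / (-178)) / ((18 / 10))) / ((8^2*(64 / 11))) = -1955414401 / 13123584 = -149.00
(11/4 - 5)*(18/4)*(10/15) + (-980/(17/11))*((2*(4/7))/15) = -11233/204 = -55.06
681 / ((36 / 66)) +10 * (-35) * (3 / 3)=1797 / 2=898.50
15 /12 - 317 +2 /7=-8833 /28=-315.46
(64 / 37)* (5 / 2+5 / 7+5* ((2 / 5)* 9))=9504 / 259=36.69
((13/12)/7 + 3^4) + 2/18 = 20479/252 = 81.27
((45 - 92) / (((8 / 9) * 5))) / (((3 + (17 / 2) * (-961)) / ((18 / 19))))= 3807 / 3102890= 0.00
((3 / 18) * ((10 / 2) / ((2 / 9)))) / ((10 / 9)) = 27 / 8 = 3.38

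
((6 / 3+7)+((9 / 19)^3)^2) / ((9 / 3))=141314790 / 47045881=3.00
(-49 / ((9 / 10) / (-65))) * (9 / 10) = 3185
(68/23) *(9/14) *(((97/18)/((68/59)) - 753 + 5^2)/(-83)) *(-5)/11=-4426745/587972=-7.53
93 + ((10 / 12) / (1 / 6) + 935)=1033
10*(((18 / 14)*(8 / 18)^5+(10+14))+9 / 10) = 11446063 / 45927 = 249.22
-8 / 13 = -0.62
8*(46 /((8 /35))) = 1610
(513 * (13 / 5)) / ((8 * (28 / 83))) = 553527 / 1120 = 494.22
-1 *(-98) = 98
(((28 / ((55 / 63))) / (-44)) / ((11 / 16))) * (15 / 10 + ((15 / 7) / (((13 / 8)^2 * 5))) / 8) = -164808 / 102245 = -1.61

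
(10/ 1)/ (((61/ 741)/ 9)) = 66690/ 61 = 1093.28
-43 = -43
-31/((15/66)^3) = -330088/125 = -2640.70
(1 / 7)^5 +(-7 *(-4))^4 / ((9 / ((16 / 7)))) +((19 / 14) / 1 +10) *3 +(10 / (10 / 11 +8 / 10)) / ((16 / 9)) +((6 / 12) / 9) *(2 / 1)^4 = 1973449448085 / 12638864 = 156141.36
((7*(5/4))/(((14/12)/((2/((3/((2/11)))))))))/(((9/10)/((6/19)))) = 200/627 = 0.32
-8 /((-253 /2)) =16 /253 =0.06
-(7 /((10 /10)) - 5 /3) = -16 /3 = -5.33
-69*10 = -690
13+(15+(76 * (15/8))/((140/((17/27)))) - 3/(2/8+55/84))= 242513/9576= 25.33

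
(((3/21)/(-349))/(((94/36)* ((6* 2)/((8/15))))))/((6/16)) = -32/1722315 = -0.00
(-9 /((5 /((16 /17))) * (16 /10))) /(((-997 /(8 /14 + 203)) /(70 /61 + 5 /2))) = 5707125 /7237223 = 0.79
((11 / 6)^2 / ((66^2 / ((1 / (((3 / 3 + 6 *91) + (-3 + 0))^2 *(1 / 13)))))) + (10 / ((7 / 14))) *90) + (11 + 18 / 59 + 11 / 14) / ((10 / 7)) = 204613638897403 / 113142251520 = 1808.46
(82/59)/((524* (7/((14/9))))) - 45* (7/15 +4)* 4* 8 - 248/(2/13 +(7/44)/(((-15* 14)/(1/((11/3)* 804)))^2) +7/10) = -12504448769349985267723/1860102942800716773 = -6722.45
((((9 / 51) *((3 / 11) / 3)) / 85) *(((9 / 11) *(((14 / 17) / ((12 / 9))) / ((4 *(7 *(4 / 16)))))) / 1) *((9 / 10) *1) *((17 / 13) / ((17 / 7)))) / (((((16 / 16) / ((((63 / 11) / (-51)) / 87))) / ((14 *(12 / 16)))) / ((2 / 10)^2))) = -750141 / 209548760135000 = -0.00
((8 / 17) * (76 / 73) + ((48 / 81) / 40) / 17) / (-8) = -41113 / 670140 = -0.06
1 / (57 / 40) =40 / 57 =0.70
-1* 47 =-47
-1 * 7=-7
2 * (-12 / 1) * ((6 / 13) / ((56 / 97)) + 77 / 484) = -23028 / 1001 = -23.00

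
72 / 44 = 18 / 11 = 1.64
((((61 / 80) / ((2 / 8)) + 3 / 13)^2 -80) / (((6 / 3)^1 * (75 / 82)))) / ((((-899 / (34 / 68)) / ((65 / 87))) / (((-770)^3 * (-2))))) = 87606870720523 / 6100614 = 14360336.64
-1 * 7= -7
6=6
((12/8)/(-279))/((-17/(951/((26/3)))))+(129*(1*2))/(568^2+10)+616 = 209486714267/340056236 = 616.04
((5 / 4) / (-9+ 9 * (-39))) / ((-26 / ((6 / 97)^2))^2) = -9 / 119691587912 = -0.00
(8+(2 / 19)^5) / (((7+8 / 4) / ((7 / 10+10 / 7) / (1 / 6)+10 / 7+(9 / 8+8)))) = 20.73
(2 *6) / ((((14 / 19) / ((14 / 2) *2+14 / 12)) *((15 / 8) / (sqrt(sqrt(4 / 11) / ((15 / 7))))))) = 1976 *11^(3 / 4) *sqrt(210) / 2475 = 69.88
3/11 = 0.27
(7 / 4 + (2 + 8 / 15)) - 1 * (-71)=4517 / 60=75.28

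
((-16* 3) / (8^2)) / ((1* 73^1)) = -3 / 292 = -0.01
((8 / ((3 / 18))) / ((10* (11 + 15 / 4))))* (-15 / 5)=-288 / 295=-0.98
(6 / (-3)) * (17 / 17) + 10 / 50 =-9 / 5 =-1.80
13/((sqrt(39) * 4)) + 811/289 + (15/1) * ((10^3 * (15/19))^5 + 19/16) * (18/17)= sqrt(39)/12 + 27884250000000124035227207/5724740888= 4870831806283164.48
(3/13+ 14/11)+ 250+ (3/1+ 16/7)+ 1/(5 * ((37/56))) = 47609566/185185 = 257.09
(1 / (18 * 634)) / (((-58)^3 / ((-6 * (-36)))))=-3 / 30925252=-0.00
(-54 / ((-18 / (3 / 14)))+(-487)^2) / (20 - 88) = -3487.79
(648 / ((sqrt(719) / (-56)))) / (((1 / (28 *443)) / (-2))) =900232704 *sqrt(719) / 719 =33573014.72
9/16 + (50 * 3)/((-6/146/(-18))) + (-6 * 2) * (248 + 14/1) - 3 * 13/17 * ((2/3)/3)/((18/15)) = 153137425/2448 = 62556.14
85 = 85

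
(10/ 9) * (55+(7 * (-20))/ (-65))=7430/ 117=63.50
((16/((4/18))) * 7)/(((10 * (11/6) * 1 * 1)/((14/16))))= 1323/55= 24.05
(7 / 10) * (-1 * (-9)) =6.30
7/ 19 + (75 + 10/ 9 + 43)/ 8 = 2609/ 171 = 15.26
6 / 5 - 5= -19 / 5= -3.80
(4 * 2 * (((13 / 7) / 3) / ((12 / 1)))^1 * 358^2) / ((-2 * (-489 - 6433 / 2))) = 3332264 / 466893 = 7.14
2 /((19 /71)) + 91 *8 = 13974 /19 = 735.47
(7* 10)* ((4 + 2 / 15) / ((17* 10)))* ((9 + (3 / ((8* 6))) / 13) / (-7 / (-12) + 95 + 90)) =406441 / 4921670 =0.08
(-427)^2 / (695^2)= 182329 / 483025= 0.38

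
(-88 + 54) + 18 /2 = -25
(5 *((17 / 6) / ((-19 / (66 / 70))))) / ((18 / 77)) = -2057 / 684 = -3.01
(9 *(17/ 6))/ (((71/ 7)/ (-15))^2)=562275/ 10082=55.77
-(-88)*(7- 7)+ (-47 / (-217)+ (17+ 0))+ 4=4604 / 217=21.22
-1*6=-6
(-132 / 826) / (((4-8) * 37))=33 / 30562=0.00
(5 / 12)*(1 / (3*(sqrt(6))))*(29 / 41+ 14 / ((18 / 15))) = 3805*sqrt(6) / 13284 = 0.70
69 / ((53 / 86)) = 5934 / 53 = 111.96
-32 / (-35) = 32 / 35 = 0.91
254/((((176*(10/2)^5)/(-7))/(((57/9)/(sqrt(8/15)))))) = -16891*sqrt(30)/3300000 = -0.03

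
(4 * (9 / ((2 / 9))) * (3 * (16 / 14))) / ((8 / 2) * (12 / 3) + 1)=3888 / 119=32.67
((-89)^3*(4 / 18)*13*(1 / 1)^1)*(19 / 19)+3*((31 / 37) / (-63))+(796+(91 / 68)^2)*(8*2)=-2023812.50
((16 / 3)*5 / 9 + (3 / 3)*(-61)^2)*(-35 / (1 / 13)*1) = -45748885 / 27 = -1694403.15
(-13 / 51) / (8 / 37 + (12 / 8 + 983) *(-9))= 962 / 33438711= 0.00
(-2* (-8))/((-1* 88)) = -2/11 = -0.18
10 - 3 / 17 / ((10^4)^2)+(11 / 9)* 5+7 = 353599999973 / 15300000000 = 23.11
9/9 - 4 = -3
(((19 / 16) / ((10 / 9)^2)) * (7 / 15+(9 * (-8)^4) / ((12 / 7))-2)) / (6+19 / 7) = 1158230367 / 488000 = 2373.42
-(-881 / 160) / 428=881 / 68480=0.01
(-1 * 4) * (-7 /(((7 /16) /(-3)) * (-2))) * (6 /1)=576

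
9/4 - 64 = -247/4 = -61.75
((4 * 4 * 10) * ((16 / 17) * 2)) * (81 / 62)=207360 / 527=393.47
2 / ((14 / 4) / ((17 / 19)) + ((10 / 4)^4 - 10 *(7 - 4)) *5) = 544 / 13389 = 0.04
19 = 19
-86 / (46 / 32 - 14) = 6.85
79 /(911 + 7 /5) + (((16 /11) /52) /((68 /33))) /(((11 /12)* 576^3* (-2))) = 5097379919639 /58871511908352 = 0.09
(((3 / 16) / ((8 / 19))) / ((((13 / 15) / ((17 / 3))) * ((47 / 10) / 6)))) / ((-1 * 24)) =-24225 / 156416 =-0.15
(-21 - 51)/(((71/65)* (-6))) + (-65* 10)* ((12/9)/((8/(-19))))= 440765/213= 2069.32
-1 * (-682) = 682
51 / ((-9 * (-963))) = 17 / 2889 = 0.01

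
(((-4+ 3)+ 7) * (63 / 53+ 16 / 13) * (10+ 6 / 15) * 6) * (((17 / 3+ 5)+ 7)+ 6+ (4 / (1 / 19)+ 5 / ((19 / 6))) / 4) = 39006.81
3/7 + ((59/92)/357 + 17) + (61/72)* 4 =2051363/98532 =20.82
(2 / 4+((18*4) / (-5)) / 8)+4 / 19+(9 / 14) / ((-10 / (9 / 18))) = -5967 / 5320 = -1.12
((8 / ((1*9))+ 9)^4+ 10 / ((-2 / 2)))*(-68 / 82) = -2131005454 / 269001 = -7921.92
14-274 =-260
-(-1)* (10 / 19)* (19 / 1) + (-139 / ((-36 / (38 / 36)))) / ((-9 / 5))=45115 / 5832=7.74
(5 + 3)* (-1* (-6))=48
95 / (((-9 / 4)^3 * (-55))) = 1216 / 8019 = 0.15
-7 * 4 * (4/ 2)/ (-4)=14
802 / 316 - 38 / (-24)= 3907 / 948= 4.12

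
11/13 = 0.85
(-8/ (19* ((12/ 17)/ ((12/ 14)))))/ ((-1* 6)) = 34/ 399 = 0.09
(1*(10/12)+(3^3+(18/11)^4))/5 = 3074903/439230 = 7.00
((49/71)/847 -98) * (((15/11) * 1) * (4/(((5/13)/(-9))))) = 1182043044/94501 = 12508.26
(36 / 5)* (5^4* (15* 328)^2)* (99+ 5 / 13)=140736009600000 / 13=10825846892307.69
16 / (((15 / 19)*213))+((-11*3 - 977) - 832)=-1841.90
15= 15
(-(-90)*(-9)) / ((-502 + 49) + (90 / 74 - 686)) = 14985 / 21049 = 0.71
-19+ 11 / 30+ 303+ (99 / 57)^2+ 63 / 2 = 1726753 / 5415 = 318.88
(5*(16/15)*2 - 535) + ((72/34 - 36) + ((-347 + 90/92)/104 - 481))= -254363767/243984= -1042.54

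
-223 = -223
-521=-521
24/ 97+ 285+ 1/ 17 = 285.31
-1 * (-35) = 35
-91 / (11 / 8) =-728 / 11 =-66.18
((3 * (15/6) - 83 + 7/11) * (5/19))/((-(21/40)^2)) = 71.48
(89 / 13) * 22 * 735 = 1439130 / 13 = 110702.31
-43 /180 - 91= -91.24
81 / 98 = 0.83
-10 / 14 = -5 / 7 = -0.71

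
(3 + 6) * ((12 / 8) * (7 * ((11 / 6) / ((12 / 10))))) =1155 / 8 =144.38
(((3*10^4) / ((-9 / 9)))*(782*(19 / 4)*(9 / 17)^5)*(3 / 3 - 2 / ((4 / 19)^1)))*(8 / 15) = 103217652000 / 4913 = 21009088.54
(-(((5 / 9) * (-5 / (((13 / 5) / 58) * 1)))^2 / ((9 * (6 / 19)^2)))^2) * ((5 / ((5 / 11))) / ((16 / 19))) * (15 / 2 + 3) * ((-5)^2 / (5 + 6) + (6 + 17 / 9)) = -1505449089887621826171875 / 59013955127088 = -25510052438.37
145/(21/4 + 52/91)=4060/163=24.91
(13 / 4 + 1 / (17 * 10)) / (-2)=-1107 / 680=-1.63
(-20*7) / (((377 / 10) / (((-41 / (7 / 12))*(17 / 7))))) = 1672800 / 2639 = 633.88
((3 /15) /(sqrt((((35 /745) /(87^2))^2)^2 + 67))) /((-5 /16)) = -10175119871688 * sqrt(27096544199280240023930077) /677413604982006000598251925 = -0.08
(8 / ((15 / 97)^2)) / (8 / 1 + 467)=75272 / 106875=0.70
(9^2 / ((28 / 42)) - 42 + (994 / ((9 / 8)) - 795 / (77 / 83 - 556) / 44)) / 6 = 1952299015 / 12162744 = 160.51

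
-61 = -61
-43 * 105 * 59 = -266385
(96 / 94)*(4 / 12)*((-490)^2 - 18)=3841312 / 47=81730.04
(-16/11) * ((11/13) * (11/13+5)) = -7.20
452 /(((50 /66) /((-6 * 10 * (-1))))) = 178992 /5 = 35798.40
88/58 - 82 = -2334/29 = -80.48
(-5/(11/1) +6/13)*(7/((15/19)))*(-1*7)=-931/2145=-0.43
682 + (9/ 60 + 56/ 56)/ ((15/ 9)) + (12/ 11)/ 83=62330797/ 91300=682.70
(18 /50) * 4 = 36 /25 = 1.44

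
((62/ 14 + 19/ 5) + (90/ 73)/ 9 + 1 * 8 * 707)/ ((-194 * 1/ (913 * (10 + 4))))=-13213350502/ 35405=-373205.78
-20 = -20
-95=-95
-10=-10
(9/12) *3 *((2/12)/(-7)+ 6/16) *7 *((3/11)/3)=177/352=0.50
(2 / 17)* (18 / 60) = 3 / 85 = 0.04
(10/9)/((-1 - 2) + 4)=10/9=1.11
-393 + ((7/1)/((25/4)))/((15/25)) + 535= 2158/15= 143.87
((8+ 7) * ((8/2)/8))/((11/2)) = 15/11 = 1.36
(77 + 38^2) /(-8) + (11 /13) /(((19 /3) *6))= -375643 /1976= -190.10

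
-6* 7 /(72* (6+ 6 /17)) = -119 /1296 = -0.09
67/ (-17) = -67/ 17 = -3.94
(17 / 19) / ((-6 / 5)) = -85 / 114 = -0.75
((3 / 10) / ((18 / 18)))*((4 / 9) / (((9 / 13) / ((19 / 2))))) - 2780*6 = -2251553 / 135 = -16678.17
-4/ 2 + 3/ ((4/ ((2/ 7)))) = -25/ 14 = -1.79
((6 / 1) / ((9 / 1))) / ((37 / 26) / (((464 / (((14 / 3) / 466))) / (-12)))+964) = 1405456 / 2032288599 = 0.00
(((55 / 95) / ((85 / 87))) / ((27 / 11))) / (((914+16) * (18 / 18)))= 3509 / 13517550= 0.00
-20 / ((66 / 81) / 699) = -188730 / 11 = -17157.27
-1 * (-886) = 886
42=42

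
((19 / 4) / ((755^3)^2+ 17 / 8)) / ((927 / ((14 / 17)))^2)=7448 / 367984060937484180032008377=0.00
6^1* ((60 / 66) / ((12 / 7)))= 35 / 11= 3.18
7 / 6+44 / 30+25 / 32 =1639 / 480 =3.41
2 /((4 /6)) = 3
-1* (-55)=55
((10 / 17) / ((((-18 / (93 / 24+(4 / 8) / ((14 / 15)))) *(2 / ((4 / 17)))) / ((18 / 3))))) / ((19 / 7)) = -65 / 1734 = -0.04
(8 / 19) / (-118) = -4 / 1121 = -0.00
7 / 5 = 1.40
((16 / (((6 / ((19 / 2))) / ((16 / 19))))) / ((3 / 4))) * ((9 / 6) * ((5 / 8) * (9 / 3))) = 80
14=14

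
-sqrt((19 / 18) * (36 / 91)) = -sqrt(3458) / 91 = -0.65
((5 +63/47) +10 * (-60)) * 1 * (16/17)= -446432/799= -558.74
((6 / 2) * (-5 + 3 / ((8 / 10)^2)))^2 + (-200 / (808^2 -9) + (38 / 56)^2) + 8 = 2185183229 / 233983232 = 9.34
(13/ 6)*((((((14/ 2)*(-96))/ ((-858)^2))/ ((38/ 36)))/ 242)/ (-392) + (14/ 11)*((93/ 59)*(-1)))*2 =-12983928899/ 1493543051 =-8.69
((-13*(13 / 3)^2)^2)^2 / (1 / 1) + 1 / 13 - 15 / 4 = 1211500425115861 / 341172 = 3550996052.18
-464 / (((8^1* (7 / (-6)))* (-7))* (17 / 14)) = -696 / 119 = -5.85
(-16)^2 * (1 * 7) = 1792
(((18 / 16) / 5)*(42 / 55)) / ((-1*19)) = -189 / 20900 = -0.01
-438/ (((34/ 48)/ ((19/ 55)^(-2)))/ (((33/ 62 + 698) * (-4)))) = 2754348458400/ 190247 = 14477749.76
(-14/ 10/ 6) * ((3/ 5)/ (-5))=7/ 250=0.03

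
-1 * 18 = -18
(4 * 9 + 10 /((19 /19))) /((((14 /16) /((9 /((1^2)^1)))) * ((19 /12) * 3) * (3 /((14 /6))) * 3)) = 1472 /57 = 25.82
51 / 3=17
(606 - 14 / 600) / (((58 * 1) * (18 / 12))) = 181793 / 26100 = 6.97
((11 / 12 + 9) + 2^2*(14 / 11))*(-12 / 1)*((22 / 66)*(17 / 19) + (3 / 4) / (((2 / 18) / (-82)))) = 99626.61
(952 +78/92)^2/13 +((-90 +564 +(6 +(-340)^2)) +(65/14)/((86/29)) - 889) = 766025985217/4139954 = 185032.49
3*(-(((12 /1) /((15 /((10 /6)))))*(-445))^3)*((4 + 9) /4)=18329194000 /9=2036577111.11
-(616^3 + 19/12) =-2804938771/12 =-233744897.58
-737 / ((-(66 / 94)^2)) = 148003 / 99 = 1494.98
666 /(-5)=-666 /5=-133.20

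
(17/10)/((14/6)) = 51/70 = 0.73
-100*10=-1000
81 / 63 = 9 / 7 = 1.29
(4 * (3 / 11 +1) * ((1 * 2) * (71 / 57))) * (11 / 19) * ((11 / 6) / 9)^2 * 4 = 962192 / 789507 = 1.22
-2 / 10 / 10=-1 / 50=-0.02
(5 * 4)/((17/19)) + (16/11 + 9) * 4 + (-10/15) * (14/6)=105382/1683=62.62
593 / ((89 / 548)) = 3651.28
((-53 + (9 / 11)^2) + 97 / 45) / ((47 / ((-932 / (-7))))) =-36375028 / 255915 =-142.14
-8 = -8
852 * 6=5112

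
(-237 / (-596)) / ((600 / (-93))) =-7347 / 119200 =-0.06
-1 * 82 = -82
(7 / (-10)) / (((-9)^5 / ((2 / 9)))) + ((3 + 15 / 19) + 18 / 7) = 2247996361 / 353408265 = 6.36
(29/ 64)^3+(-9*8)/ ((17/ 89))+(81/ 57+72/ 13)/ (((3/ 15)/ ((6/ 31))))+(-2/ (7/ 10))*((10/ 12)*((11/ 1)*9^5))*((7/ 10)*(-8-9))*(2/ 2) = 627973995099452317/ 34123022336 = 18403234.89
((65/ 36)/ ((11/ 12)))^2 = 4225/ 1089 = 3.88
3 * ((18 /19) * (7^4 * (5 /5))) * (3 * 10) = 3889620 /19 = 204716.84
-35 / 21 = -5 / 3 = -1.67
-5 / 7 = -0.71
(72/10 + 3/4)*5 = 159/4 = 39.75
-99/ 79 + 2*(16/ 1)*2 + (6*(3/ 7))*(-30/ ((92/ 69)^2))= 42811/ 2212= 19.35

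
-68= -68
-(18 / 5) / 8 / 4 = -9 / 80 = -0.11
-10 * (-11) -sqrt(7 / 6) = 110 -sqrt(42) / 6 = 108.92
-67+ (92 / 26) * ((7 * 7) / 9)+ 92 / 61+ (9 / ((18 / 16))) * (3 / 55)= -17974367 / 392535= -45.79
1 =1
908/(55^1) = 908/55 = 16.51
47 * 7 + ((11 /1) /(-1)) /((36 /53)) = 11261 /36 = 312.81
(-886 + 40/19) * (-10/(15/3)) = 1767.79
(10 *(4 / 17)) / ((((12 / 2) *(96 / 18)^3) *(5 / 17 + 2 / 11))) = 495 / 91136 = 0.01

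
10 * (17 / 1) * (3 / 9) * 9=510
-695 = -695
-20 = -20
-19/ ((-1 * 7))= 19/ 7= 2.71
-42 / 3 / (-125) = 14 / 125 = 0.11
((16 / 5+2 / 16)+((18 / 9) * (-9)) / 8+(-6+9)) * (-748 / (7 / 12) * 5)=-26126.57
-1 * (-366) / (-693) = -122 / 231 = -0.53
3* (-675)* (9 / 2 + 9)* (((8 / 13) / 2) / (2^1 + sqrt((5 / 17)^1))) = -413100 / 91 + 12150* sqrt(85) / 91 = -3308.60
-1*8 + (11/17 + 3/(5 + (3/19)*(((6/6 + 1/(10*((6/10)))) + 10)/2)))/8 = -159181/20264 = -7.86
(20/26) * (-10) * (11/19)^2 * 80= -968000/4693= -206.26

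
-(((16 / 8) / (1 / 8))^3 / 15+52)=-4876 / 15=-325.07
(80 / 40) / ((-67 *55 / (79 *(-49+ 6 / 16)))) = 30731 / 14740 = 2.08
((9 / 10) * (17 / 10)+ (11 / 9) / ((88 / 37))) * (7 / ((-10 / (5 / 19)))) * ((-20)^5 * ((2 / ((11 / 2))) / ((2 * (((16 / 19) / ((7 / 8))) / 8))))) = 180271000 / 99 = 1820919.19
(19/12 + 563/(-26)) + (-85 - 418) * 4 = -317003/156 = -2032.07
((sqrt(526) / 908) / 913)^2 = 263 / 343623816008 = 0.00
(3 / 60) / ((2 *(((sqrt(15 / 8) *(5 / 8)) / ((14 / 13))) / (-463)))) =-12964 *sqrt(30) / 4875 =-14.57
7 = 7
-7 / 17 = -0.41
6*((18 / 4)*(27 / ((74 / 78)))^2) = 29937843 / 1369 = 21868.40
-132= -132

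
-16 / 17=-0.94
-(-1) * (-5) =-5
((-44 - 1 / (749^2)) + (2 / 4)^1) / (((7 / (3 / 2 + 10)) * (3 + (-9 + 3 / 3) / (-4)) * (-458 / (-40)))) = -1122563047 / 899284603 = -1.25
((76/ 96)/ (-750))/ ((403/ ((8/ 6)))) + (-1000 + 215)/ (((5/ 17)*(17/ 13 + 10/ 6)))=-897.34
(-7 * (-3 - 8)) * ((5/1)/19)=385/19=20.26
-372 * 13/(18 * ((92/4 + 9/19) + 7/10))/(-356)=38285/1226331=0.03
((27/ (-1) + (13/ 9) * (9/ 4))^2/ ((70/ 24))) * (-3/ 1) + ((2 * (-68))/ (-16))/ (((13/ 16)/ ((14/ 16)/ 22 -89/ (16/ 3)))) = -3020375/ 4004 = -754.34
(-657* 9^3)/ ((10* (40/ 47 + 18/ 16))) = -90043164/ 3715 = -24237.73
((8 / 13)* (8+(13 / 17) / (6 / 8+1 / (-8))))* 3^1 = 18816 / 1105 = 17.03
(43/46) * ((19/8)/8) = 817/2944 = 0.28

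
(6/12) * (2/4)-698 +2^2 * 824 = 10393/4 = 2598.25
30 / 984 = 5 / 164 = 0.03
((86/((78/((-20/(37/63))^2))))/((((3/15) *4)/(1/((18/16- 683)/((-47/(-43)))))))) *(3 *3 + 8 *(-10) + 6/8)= 3494572200/19416527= 179.98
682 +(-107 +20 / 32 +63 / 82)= 189057 / 328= 576.39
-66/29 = -2.28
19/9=2.11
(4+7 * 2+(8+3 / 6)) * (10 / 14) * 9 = 2385 / 14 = 170.36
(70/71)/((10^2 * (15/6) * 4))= 7/7100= 0.00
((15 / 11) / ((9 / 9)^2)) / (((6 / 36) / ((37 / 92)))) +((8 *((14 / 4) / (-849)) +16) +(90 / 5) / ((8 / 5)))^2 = 2171010439693 / 2917802448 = 744.06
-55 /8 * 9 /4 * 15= -7425 /32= -232.03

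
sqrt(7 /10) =sqrt(70) /10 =0.84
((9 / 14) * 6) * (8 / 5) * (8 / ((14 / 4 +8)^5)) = 55296 / 225272005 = 0.00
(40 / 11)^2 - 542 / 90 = 7.20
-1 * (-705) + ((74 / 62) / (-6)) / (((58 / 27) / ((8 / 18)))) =704.96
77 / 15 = 5.13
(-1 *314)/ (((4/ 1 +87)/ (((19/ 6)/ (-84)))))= 2983/ 22932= 0.13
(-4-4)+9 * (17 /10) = 73 /10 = 7.30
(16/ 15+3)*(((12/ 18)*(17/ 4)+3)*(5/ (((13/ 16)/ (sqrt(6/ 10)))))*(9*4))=13664*sqrt(15)/ 13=4070.80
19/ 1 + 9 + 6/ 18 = 28.33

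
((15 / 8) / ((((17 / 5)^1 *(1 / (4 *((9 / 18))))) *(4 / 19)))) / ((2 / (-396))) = -141075 / 136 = -1037.32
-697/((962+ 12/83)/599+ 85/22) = -762360478/5982821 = -127.42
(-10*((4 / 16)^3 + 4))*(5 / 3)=-6425 / 96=-66.93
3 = 3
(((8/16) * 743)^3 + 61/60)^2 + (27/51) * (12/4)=643523393771392012793/244800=2628772033379869.33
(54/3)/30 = 3/5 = 0.60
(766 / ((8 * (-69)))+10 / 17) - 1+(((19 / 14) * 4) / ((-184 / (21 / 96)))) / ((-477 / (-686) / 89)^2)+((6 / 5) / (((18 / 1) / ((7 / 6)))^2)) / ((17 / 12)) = -1530577878407 / 14234214240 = -107.53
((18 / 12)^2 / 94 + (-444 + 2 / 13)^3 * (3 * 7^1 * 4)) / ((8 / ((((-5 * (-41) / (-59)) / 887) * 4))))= 1243793925661706535 / 86461651952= 14385498.05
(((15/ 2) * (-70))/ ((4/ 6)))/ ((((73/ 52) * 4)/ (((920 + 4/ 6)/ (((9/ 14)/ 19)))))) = -835712150/ 219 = -3816037.21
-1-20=-21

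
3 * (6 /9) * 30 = 60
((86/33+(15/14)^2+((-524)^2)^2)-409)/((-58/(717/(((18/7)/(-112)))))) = 116544842094238843/2871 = 40593814731535.65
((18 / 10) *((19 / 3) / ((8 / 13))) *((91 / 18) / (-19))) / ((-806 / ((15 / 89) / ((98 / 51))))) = 663 / 1236032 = 0.00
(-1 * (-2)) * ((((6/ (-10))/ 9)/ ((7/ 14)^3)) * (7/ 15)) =-112/ 225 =-0.50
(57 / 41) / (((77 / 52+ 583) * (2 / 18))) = 2964 / 138457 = 0.02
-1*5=-5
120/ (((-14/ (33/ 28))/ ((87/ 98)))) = -43065/ 4802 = -8.97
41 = 41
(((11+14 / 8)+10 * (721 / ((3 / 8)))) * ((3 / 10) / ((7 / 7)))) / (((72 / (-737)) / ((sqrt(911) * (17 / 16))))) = -2892607817 * sqrt(911) / 46080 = -1894681.76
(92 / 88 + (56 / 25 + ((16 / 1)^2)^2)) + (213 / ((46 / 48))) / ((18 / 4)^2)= 7462897249 / 113850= 65550.26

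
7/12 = 0.58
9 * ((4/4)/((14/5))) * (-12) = -270/7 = -38.57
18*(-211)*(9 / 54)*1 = -633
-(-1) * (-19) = -19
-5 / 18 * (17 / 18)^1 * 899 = -76415 / 324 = -235.85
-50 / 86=-25 / 43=-0.58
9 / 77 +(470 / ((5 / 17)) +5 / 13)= 1600100 / 1001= 1598.50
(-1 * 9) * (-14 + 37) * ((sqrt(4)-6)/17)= 828/17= 48.71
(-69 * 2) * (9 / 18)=-69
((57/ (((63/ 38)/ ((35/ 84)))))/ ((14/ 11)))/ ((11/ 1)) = 1805/ 1764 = 1.02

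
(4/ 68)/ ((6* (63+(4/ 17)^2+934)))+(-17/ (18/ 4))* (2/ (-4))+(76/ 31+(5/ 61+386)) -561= -1673026999141/ 9808015662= -170.58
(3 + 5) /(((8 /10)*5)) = 2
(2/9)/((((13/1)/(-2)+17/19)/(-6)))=152/639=0.24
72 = 72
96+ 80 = 176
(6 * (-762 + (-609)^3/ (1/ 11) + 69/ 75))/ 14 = -186339943506/ 175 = -1064799677.18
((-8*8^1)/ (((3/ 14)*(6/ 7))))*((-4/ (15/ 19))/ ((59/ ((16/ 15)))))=3813376/ 119475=31.92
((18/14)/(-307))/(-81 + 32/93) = 837/16119649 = 0.00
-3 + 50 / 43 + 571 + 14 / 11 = 269816 / 473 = 570.44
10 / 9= 1.11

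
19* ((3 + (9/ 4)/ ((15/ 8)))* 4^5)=408576/ 5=81715.20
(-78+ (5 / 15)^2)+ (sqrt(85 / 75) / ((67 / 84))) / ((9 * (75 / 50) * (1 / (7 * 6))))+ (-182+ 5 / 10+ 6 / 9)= -4657 / 18+ 784 * sqrt(255) / 3015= -254.57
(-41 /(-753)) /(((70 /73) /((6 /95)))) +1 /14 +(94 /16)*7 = 275076019 /6676600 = 41.20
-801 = -801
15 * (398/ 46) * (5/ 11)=14925/ 253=58.99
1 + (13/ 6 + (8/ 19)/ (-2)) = 337/ 114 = 2.96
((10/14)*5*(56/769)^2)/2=5600/591361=0.01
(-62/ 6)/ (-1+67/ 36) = -12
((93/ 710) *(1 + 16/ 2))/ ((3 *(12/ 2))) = 0.07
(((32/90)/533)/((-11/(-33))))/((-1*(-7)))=16/55965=0.00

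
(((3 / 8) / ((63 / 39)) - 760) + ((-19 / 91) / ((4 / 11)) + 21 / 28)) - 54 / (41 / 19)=-23419231 / 29848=-784.62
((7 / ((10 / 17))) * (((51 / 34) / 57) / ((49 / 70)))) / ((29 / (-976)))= -15.06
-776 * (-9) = 6984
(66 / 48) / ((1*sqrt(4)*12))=11 / 192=0.06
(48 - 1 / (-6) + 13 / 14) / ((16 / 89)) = 273.09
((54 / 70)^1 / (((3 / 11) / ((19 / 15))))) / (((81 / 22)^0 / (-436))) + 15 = -270747 / 175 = -1547.13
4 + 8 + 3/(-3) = 11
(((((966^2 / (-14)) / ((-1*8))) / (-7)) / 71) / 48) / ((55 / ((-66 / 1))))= 4761 / 11360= 0.42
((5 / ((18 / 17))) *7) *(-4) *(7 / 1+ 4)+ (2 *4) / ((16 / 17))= -26027 / 18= -1445.94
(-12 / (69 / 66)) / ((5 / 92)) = -1056 / 5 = -211.20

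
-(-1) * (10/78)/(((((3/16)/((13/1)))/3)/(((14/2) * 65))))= 36400/3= 12133.33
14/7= 2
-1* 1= -1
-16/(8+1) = -16/9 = -1.78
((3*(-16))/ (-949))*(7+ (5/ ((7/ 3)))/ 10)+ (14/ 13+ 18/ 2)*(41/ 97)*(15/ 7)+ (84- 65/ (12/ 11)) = 33.91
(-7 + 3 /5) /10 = -16 /25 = -0.64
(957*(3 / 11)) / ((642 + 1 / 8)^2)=16704 / 26388769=0.00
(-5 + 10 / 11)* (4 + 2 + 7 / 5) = -333 / 11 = -30.27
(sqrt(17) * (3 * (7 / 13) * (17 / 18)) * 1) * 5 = 595 * sqrt(17) / 78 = 31.45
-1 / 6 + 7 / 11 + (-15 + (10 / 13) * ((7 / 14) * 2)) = -11807 / 858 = -13.76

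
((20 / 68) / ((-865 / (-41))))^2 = 1681 / 8649481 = 0.00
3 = 3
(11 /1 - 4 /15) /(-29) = -161 /435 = -0.37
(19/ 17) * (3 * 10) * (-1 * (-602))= 343140/ 17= 20184.71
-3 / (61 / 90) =-270 / 61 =-4.43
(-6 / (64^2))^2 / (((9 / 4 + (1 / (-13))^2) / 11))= 16731 / 1599078400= 0.00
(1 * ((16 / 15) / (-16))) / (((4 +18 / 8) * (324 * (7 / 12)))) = -4 / 70875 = -0.00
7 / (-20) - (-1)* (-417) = -8347 / 20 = -417.35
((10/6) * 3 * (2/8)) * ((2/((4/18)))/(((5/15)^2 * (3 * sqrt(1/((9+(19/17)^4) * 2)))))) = 135 * sqrt(441005)/578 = 155.11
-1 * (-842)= 842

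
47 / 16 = 2.94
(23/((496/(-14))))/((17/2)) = -161/2108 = -0.08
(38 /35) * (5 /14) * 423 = 8037 /49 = 164.02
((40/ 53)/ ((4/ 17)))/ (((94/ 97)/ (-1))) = -8245/ 2491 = -3.31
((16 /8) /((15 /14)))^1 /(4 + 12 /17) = 119 /300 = 0.40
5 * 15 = 75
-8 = -8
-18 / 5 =-3.60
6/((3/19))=38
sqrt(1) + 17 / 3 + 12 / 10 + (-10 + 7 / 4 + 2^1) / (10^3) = 3773 / 480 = 7.86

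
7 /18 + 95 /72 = 41 /24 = 1.71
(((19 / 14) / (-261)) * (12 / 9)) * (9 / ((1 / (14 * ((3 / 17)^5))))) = -6156 / 41175853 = -0.00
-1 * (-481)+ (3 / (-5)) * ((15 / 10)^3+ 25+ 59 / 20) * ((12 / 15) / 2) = 473.48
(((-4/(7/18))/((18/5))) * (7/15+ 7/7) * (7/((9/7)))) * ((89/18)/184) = -6853/11178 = -0.61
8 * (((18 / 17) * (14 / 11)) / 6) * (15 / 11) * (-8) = -40320 / 2057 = -19.60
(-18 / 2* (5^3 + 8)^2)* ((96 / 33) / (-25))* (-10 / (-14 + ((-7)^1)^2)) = -1455552 / 275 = -5292.92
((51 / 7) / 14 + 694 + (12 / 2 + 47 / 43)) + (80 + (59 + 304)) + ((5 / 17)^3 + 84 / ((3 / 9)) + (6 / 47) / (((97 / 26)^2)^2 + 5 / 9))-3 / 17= 1085779647289399681275 / 777521209056904186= 1396.46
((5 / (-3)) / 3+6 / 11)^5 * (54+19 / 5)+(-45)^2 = 96287742552086 / 47549502495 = 2025.00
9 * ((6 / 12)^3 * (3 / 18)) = 3 / 16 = 0.19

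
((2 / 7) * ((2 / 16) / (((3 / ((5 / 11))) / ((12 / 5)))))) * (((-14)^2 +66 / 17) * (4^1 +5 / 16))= 117231 / 10472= 11.19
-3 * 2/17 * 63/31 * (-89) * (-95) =-3195990/527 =-6064.50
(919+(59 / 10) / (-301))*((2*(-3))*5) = -8298393 / 301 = -27569.41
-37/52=-0.71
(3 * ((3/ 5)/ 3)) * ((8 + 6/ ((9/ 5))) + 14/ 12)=15/ 2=7.50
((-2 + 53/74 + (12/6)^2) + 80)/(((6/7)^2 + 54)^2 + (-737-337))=14696521/341469300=0.04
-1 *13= -13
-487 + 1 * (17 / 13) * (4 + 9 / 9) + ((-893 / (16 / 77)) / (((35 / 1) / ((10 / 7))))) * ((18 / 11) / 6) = -384603 / 728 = -528.30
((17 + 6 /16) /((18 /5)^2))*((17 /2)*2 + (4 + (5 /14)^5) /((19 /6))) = 324293390525 /13243378176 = 24.49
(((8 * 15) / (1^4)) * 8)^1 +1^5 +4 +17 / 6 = 967.83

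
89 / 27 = 3.30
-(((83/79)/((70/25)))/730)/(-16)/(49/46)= 1909/63298592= 0.00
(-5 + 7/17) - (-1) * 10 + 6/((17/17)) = 194/17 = 11.41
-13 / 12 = -1.08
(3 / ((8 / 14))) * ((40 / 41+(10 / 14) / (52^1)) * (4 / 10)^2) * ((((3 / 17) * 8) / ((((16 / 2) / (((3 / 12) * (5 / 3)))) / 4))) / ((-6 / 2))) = -2953 / 36244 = -0.08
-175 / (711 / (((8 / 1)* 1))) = -1400 / 711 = -1.97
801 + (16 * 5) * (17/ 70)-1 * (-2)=5757/ 7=822.43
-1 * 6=-6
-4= -4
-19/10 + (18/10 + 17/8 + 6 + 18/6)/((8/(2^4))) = 479/20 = 23.95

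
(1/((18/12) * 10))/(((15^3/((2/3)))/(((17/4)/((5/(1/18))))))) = 17/27337500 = 0.00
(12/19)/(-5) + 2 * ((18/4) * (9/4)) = 7647/380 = 20.12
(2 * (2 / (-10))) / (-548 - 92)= 1 / 1600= 0.00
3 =3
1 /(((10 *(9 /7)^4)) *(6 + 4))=0.00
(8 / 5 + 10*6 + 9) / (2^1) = 353 / 10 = 35.30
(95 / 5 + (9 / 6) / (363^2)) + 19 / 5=10014449 / 439230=22.80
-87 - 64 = -151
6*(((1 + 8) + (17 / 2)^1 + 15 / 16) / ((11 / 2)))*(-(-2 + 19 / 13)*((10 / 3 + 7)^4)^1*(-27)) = -1907070865 / 572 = -3334039.97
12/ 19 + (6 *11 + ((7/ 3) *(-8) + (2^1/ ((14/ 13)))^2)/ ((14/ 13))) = 2052889/ 39102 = 52.50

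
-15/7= -2.14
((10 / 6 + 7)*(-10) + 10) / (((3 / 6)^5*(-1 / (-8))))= -58880 / 3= -19626.67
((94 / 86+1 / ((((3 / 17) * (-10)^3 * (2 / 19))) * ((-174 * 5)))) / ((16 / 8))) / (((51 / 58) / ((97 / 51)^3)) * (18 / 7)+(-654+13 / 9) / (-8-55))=14107455805923711 / 275845961256400000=0.05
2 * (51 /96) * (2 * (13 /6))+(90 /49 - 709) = -1652419 /2352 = -702.56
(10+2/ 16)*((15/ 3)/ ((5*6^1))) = 27/ 16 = 1.69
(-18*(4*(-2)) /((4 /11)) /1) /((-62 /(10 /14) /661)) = -654390 /217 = -3015.62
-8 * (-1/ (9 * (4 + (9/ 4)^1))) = 32/ 225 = 0.14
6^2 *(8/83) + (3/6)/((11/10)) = 3583/913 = 3.92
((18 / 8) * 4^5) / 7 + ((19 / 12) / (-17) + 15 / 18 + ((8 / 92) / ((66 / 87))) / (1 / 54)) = 121417717 / 361284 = 336.07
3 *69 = 207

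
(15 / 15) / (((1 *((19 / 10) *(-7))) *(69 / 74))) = -740 / 9177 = -0.08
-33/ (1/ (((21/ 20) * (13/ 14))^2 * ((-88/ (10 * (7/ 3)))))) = 1656369/ 14000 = 118.31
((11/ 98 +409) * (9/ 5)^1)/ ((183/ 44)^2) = 38810024/ 911645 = 42.57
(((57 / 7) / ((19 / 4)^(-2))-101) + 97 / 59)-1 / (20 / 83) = 2650379 / 33040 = 80.22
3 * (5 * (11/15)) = 11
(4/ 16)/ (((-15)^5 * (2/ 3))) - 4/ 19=-8100019/ 38475000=-0.21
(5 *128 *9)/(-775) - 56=-9832/155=-63.43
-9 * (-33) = 297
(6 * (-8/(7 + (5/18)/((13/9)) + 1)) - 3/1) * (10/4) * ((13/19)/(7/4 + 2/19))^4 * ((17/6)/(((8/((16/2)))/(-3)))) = 97728887360/28063045431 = 3.48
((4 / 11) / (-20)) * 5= -1 / 11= -0.09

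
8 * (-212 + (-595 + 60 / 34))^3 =-20521313614152 / 4913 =-4176941505.02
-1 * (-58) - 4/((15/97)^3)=-3454942/3375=-1023.69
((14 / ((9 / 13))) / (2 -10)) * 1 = -91 / 36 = -2.53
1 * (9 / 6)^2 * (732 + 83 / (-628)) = 4136517 / 2512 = 1646.70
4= 4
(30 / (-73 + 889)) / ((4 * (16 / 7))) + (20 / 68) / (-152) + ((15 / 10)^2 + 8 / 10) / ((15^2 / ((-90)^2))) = 90793149 / 826880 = 109.80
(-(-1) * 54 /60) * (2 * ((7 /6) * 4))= 42 /5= 8.40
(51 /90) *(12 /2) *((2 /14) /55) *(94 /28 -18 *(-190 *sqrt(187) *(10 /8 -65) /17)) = 799 /26950 -8721 *sqrt(187) /77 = -1548.77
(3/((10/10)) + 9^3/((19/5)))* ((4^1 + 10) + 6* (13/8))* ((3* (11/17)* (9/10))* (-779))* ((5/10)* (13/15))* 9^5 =-109580927125527/680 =-161148422243.42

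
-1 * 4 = -4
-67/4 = -16.75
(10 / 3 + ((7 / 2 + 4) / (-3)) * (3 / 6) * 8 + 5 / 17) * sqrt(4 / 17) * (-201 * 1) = 43550 * sqrt(17) / 289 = 621.32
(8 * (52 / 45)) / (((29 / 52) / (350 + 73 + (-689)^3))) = -7075445308672 / 1305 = -5421797171.40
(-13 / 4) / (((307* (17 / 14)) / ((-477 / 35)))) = 6201 / 52190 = 0.12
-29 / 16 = -1.81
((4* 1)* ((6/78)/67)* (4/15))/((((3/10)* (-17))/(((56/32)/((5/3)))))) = -56/222105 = -0.00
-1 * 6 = -6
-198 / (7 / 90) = -17820 / 7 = -2545.71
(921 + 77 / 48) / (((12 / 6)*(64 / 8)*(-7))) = -44285 / 5376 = -8.24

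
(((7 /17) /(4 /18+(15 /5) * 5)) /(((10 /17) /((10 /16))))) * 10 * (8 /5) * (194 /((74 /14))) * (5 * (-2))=-168.78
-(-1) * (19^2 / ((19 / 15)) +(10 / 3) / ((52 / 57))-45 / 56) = 209555 / 728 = 287.85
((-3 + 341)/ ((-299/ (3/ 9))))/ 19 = -26/ 1311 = -0.02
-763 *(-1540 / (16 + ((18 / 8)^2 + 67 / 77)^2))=356694711296 / 15541333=22951.36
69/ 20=3.45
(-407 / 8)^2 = 2588.27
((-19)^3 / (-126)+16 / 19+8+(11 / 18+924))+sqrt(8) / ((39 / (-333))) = 394168 / 399 - 222 * sqrt(2) / 13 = 963.74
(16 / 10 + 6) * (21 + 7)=1064 / 5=212.80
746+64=810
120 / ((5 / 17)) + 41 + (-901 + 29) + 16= -407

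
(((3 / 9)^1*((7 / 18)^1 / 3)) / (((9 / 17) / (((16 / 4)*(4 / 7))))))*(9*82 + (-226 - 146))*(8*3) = 132736 / 81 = 1638.72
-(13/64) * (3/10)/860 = -39/550400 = -0.00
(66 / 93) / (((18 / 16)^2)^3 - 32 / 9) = -0.46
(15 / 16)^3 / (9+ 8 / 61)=205875 / 2281472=0.09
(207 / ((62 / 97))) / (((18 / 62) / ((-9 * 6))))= -60237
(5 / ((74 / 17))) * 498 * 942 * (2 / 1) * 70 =2791240200 / 37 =75438924.32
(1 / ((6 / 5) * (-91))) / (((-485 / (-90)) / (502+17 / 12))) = -0.86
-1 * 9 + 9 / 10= -81 / 10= -8.10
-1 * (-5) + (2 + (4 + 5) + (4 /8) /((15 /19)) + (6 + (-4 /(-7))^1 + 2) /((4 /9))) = 7543 /210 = 35.92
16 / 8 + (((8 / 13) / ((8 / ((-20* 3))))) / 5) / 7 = 170 / 91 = 1.87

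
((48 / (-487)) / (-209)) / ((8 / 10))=60 / 101783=0.00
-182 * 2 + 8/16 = -727/2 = -363.50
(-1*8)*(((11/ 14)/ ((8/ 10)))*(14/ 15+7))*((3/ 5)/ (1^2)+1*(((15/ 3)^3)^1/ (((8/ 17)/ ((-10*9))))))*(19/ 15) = 566245163/ 300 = 1887483.88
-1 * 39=-39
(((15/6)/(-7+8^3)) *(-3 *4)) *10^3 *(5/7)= -30000/707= -42.43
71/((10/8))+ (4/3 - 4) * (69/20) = 238/5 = 47.60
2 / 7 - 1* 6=-5.71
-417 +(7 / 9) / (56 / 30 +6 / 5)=-57511 / 138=-416.75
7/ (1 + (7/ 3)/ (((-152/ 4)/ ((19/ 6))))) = 252/ 29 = 8.69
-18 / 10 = -9 / 5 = -1.80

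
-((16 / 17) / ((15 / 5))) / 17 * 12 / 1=-64 / 289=-0.22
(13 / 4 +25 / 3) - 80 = -821 / 12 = -68.42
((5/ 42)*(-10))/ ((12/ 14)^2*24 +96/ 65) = -11375/ 182592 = -0.06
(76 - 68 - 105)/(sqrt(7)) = -36.66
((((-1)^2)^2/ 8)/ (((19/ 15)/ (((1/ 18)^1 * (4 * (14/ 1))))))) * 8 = 140/ 57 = 2.46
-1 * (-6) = 6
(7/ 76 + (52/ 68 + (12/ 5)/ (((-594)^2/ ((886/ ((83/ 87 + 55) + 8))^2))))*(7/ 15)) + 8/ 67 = 5837664738867782/ 10259872950638025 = 0.57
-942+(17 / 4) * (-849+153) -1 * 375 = -4275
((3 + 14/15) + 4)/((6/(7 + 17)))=476/15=31.73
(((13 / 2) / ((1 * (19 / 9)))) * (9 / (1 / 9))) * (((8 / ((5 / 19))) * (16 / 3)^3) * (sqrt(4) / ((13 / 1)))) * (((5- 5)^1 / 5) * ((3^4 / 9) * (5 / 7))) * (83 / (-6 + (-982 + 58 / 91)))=0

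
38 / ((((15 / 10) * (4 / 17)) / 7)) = 2261 / 3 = 753.67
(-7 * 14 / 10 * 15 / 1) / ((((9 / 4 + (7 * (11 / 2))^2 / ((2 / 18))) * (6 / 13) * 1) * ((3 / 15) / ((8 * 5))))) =-25480 / 5337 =-4.77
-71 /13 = -5.46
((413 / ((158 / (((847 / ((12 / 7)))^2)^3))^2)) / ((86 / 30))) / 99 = 354245853096662502487726766415490905598630902515 / 28713017575143899136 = 12337465129521035788073510000.00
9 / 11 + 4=53 / 11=4.82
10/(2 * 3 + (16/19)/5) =475/293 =1.62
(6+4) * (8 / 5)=16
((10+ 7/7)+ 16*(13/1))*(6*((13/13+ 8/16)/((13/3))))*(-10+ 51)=242433/13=18648.69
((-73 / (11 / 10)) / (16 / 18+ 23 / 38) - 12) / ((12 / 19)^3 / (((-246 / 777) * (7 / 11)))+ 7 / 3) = -3664846008 / 70346353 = -52.10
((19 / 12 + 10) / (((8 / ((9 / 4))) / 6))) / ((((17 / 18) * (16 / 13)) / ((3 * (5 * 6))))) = 1513.45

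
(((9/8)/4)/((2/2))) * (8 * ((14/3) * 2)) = 21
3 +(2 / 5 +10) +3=82 / 5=16.40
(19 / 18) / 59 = 19 / 1062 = 0.02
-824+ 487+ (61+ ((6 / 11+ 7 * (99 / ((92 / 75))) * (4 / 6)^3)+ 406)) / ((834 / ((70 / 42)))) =-212519827 / 633006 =-335.73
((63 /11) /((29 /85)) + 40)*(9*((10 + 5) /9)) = 271725 /319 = 851.80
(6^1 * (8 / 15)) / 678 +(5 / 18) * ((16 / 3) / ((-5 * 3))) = -4304 / 45765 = -0.09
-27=-27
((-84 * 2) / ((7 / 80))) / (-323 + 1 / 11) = 220 / 37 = 5.95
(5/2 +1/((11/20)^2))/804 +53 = 10313509/194568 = 53.01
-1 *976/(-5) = 976/5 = 195.20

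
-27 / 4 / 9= -3 / 4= -0.75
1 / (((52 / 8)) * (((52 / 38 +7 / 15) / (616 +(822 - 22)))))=807120 / 6799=118.71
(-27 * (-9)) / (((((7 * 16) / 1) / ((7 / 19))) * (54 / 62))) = 279 / 304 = 0.92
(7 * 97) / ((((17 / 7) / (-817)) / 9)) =-34948809 / 17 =-2055812.29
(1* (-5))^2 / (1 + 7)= 25 / 8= 3.12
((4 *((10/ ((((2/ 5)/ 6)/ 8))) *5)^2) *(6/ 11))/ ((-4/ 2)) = -432000000/ 11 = -39272727.27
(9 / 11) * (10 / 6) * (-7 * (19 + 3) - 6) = -2400 / 11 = -218.18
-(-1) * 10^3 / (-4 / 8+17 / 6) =428.57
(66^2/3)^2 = 2108304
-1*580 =-580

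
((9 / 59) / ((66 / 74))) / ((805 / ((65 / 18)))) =481 / 626934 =0.00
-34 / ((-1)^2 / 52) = -1768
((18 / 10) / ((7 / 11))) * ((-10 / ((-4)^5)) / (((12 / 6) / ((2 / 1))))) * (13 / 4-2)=495 / 14336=0.03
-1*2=-2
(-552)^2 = 304704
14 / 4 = 7 / 2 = 3.50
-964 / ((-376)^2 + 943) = -0.01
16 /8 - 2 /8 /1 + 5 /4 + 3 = 6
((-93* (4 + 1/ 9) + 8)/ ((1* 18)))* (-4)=2246/ 27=83.19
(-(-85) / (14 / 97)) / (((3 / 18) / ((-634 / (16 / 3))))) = -23522985 / 56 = -420053.30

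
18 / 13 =1.38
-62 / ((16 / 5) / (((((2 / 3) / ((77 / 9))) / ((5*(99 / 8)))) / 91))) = -0.00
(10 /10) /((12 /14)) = 7 /6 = 1.17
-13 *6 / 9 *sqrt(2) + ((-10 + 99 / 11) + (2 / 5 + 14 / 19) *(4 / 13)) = -26 *sqrt(2) / 3 - 803 / 1235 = -12.91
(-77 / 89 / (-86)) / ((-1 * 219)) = -77 / 1676226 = -0.00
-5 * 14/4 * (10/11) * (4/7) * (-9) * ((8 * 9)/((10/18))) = 116640/11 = 10603.64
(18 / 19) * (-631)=-597.79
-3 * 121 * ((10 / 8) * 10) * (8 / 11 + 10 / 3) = -18425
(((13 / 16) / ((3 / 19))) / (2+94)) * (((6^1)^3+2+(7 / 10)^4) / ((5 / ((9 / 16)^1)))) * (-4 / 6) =-0.88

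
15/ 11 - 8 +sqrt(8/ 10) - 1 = -84/ 11 +2 * sqrt(5)/ 5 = -6.74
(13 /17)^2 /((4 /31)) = 5239 /1156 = 4.53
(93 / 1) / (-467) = -0.20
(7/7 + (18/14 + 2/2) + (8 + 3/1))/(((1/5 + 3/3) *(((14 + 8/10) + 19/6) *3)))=2500/11319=0.22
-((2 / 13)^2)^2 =-0.00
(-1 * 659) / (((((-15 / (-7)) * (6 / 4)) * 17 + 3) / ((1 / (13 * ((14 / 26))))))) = -1318 / 807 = -1.63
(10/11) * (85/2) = 425/11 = 38.64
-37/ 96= -0.39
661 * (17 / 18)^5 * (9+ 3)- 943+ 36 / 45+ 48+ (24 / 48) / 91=362963525191 / 71646120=5066.06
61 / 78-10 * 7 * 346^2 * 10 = -6536493539 / 78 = -83801199.22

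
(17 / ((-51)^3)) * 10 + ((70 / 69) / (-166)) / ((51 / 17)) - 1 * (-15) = 223389470 / 14895927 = 15.00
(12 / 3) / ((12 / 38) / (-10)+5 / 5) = 95 / 23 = 4.13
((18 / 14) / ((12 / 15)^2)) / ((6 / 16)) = 75 / 14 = 5.36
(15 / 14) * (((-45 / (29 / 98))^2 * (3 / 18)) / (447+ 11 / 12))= 333396 / 36163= 9.22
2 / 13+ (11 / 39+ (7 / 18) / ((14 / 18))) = 73 / 78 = 0.94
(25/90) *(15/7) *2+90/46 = 1520/483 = 3.15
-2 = -2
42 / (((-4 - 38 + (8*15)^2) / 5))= 35 / 2393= 0.01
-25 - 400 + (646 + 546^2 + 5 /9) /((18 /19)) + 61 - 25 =51025379 /162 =314971.48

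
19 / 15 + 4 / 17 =1.50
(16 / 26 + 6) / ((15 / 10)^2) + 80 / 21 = 5528 / 819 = 6.75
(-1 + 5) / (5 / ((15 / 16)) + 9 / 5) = 60 / 107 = 0.56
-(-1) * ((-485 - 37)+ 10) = -512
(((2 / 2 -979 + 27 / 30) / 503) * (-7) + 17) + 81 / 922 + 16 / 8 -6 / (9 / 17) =74268643 / 3478245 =21.35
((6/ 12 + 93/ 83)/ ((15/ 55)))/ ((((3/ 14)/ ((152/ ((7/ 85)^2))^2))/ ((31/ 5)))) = 22125828072392000/ 256221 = 86354467714.95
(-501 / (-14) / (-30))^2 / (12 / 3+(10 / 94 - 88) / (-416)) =34080358 / 100865275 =0.34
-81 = -81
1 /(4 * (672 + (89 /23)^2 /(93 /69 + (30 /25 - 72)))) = 183701 /493629868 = 0.00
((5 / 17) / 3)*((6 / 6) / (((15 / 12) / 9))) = 12 / 17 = 0.71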